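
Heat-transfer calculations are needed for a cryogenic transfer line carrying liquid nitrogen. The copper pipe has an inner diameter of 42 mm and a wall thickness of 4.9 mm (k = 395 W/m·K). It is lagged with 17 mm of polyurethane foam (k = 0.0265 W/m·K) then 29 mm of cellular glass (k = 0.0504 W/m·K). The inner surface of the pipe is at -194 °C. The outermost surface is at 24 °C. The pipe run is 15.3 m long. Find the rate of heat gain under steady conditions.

Q ≈ 716 W

Treating each annulus and film as a series resistance:
R_copper pipe wall = ln(25.9/21)/(2π×395×15.3) = 5.523×10^-6 K/W
R_polyurethane foam = ln(42.9/25.9)/(2π×0.0265×15.3) = 0.1981 K/W
R_cellular glass = ln(71.9/42.9)/(2π×0.0504×15.3) = 0.1066 K/W
R_total = 0.3047 K/W
Q = ΔT/R_total = 218/0.3047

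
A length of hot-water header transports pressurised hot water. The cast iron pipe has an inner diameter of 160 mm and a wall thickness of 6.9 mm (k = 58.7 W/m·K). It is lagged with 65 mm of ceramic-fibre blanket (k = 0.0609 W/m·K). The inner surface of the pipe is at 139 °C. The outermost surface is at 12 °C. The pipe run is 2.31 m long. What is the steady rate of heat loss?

Cylindrical conduction, so R = ln(r₂/r₁)/(2πkL) per layer, in series:
R_cast iron pipe wall = ln(86.9/80)/(2π×58.7×2.31) = 9.71×10^-5 K/W
R_ceramic-fibre blanket = ln(151.9/86.9)/(2π×0.0609×2.31) = 0.6318 K/W
R_total = 0.6319 K/W
Q = ΔT/R_total = 127/0.6319

Q ≈ 201 W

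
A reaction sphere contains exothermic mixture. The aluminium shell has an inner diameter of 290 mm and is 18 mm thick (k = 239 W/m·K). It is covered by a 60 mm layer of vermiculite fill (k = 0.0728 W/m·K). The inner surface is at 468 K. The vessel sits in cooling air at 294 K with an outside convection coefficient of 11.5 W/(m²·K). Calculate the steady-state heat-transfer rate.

Radial (spherical) resistances in series:
R_aluminium shell = (1/0.145 − 1/0.163)/(4π×239) = 2.536×10^-4 K/W
R_vermiculite fill = (1/0.163 − 1/0.223)/(4π×0.0728) = 1.804 K/W
R_outer film = 1/(h·4πr_o²) = 1/(11.5×4π×0.223²) = 0.1391 K/W
R_total = 1.944 K/W
Q = ΔT/R_total = 174/1.944

Q ≈ 89.5 W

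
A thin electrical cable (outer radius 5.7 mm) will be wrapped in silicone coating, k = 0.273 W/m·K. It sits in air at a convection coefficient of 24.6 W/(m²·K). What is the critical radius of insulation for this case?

For a cylinder r_cr = k/h = 0.273/24.6
r_cr = 11.1 mm; since the bare radius (5.7 mm) is below r_cr, adding a thin layer of insulation will *increase* heat loss.

r_cr ≈ 11.1 mm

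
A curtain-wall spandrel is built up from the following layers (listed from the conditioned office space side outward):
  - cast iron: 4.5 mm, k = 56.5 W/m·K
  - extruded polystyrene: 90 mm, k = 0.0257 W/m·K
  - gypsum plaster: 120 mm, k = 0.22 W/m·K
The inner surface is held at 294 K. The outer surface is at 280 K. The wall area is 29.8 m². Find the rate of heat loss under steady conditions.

Treating each layer as a thermal resistance in series:
R_cast iron = L/(kA) = 0.0045/(56.5×29.8) = 2.673×10^-6 K/W
R_extruded polystyrene = L/(kA) = 0.09/(0.0257×29.8) = 0.1175 K/W
R_gypsum plaster = L/(kA) = 0.12/(0.22×29.8) = 0.0183 K/W
R_total = 0.1358 K/W
Q = ΔT / R_total = 14 / 0.1358

Q ≈ 103 W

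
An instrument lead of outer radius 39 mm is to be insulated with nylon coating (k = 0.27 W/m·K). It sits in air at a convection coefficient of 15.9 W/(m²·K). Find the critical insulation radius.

For a cylinder r_cr = k/h = 0.27/15.9
r_cr = 17 mm; since the bare radius (39 mm) is above r_cr, any added insulation will reduce heat loss.

r_cr ≈ 17 mm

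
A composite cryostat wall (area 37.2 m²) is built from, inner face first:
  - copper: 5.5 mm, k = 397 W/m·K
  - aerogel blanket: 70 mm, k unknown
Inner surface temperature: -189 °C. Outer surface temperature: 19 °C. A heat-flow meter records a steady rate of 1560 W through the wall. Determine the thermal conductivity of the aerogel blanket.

k ≈ 0.0141 W/(m·K)

Treating each layer as a thermal resistance in series:
R_copper = L/(kA) = 0.0055/(397×37.2) = 3.724×10^-7 K/W
Sum of known resistances R_other = 3.724×10^-7 K/W
Total R = ΔT/Q = 208/1560 = 0.1333 K/W
R_aerogel blanket = R_total − R_other = 0.1333 K/W
k = L/(R·A) = 0.07/(0.1333×37.2)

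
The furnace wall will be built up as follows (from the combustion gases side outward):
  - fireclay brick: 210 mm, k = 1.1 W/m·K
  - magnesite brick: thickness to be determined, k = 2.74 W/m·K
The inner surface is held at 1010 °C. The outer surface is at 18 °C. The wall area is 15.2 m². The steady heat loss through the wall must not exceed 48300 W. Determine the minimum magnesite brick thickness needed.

Using the resistance-network approach (series):
R_fireclay brick = L/(kA) = 0.21/(1.1×15.2) = 0.01256 K/W
Sum of the known resistances R_other = 0.01256 K/W
Required total resistance R_tot = ΔT/Q_allow = 992/48300 = 0.02054 K/W
R_magnesite brick = R_tot − R_other = 0.007978 K/W
L = R·k·A = 0.007978×2.74×15.2

L ≈ 332 mm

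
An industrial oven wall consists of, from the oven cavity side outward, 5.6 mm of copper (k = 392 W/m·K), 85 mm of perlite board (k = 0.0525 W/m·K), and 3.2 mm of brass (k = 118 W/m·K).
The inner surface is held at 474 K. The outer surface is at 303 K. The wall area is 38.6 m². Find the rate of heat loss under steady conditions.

Q ≈ 4080 W

Series thermal resistances:
R_copper = L/(kA) = 0.0056/(392×38.6) = 3.701×10^-7 K/W
R_perlite board = L/(kA) = 0.085/(0.0525×38.6) = 0.04194 K/W
R_brass = L/(kA) = 0.0032/(118×38.6) = 7.026×10^-7 K/W
R_total = 0.04195 K/W
Q = ΔT / R_total = 171 / 0.04195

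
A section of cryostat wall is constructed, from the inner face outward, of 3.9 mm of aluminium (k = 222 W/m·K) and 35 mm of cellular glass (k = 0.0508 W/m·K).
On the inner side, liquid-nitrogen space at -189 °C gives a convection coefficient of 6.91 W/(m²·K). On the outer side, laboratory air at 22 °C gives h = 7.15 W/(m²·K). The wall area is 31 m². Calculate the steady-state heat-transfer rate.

Treating each layer as a thermal resistance in series:
R_inner film = 1/(h_i·A) = 1/(6.91×31) = 0.004668 K/W
R_aluminium = L/(kA) = 0.0039/(222×31) = 5.667×10^-7 K/W
R_cellular glass = L/(kA) = 0.035/(0.0508×31) = 0.02223 K/W
R_outer film = 1/(h_o·A) = 1/(7.15×31) = 0.004512 K/W
R_total = 0.03141 K/W
Q = ΔT / R_total = 211 / 0.03141

Q ≈ 6720 W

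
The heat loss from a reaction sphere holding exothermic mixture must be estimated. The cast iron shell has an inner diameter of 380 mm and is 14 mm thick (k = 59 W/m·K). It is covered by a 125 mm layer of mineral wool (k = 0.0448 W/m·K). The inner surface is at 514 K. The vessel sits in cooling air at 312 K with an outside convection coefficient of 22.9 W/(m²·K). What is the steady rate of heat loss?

Spherical conduction: R = (1/r_in − 1/r_out)/(4πk) per layer; series-sum.
R_cast iron shell = (1/0.19 − 1/0.204)/(4π×59) = 4.872×10^-4 K/W
R_mineral wool = (1/0.204 − 1/0.329)/(4π×0.0448) = 3.308 K/W
R_outer film = 1/(h·4πr_o²) = 1/(22.9×4π×0.329²) = 0.0321 K/W
R_total = 3.341 K/W
Q = ΔT/R_total = 202/3.341

Q ≈ 60.5 W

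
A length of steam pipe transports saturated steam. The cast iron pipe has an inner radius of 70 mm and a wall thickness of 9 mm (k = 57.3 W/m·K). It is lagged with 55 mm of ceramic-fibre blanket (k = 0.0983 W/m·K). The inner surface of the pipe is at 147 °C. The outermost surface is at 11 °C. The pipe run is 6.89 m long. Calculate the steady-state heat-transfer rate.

Per-layer cylindrical resistances, series-summed:
R_cast iron pipe wall = ln(79/70)/(2π×57.3×6.89) = 4.876×10^-5 K/W
R_ceramic-fibre blanket = ln(134/79)/(2π×0.0983×6.89) = 0.1242 K/W
R_total = 0.1242 K/W
Q = ΔT/R_total = 136/0.1242

Q ≈ 1090 W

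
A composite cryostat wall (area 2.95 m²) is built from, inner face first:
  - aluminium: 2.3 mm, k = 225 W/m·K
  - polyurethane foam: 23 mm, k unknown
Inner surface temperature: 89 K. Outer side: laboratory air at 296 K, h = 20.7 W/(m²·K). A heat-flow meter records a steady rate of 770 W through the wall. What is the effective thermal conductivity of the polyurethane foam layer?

k ≈ 0.0309 W/(m·K)

Model the wall as resistances in series:
R_aluminium = L/(kA) = 0.0023/(225×2.95) = 3.465×10^-6 K/W
R_outer film = 1/(h_o·A) = 1/(20.7×2.95) = 0.01638 K/W
Sum of known resistances R_other = 0.01638 K/W
Total R = ΔT/Q = 207/770 = 0.2688 K/W
R_polyurethane foam = R_total − R_other = 0.2525 K/W
k = L/(R·A) = 0.023/(0.2525×2.95)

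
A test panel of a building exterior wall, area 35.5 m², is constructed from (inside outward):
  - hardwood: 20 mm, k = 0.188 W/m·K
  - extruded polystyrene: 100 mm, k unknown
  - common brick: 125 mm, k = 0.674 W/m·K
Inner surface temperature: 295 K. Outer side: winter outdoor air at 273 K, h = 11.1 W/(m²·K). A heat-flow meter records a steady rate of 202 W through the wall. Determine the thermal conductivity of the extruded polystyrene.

k ≈ 0.0287 W/(m·K)

Series thermal resistances:
R_hardwood = L/(kA) = 0.02/(0.188×35.5) = 0.002997 K/W
R_common brick = L/(kA) = 0.125/(0.674×35.5) = 0.005224 K/W
R_outer film = 1/(h_o·A) = 1/(11.1×35.5) = 0.002538 K/W
Sum of known resistances R_other = 0.01076 K/W
Total R = ΔT/Q = 22/202 = 0.1089 K/W
R_extruded polystyrene = R_total − R_other = 0.09815 K/W
k = L/(R·A) = 0.1/(0.09815×35.5)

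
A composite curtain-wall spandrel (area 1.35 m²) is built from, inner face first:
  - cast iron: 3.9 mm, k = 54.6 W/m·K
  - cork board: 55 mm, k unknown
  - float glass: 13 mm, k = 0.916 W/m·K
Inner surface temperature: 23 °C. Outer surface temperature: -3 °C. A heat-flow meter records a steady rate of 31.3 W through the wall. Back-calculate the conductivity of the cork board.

Thermal resistances in series:
R_cast iron = L/(kA) = 0.0039/(54.6×1.35) = 5.291×10^-5 K/W
R_float glass = L/(kA) = 0.013/(0.916×1.35) = 0.01051 K/W
Sum of known resistances R_other = 0.01057 K/W
Total R = ΔT/Q = 26/31.3 = 0.8307 K/W
R_cork board = R_total − R_other = 0.8201 K/W
k = L/(R·A) = 0.055/(0.8201×1.35)

k ≈ 0.0497 W/(m·K)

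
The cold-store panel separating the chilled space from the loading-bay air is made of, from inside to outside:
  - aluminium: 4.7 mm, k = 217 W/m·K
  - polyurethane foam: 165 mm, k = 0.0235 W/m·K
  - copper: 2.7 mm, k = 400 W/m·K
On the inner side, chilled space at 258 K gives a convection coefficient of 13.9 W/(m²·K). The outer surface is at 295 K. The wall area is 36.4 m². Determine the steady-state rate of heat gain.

Q ≈ 190 W

Thermal resistances in series:
R_inner film = 1/(h_i·A) = 1/(13.9×36.4) = 0.001976 K/W
R_aluminium = L/(kA) = 0.0047/(217×36.4) = 5.95×10^-7 K/W
R_polyurethane foam = L/(kA) = 0.165/(0.0235×36.4) = 0.1929 K/W
R_copper = L/(kA) = 0.0027/(400×36.4) = 1.854×10^-7 K/W
R_total = 0.1949 K/W
Q = ΔT / R_total = 37 / 0.1949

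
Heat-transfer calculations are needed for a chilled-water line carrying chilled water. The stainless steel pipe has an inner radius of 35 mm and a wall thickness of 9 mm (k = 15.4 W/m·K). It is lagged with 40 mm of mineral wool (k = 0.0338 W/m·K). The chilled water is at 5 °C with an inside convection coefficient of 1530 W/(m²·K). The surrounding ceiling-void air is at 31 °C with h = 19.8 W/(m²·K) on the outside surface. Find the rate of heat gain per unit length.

For a radial system each layer contributes R = ln(r_out/r_in)/(2πkL); films add R = 1/(hA).
R_inner film = 1/(h_i·2πr₁L) = 1/(1530×2π×0.035×1) = 0.002972 K/W
R_stainless steel pipe wall = ln(44/35)/(2π×15.4×1) = 0.002365 K/W
R_mineral wool = ln(84/44)/(2π×0.0338×1) = 3.045 K/W
R_outer film = 1/(h_o·2πr_oL) = 1/(19.8×2π×0.084×1) = 0.09569 K/W
R_total = 3.146 K/W
Q = ΔT/R_total = 26/3.146

q′ ≈ 8.26 W/m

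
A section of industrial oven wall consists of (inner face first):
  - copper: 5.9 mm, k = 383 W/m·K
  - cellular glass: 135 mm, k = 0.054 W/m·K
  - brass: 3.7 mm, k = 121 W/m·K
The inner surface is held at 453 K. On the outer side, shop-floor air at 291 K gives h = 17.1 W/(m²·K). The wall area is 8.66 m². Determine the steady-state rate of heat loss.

Thermal resistances in series:
R_copper = L/(kA) = 0.0059/(383×8.66) = 1.779×10^-6 K/W
R_cellular glass = L/(kA) = 0.135/(0.054×8.66) = 0.2887 K/W
R_brass = L/(kA) = 0.0037/(121×8.66) = 3.531×10^-6 K/W
R_outer film = 1/(h_o·A) = 1/(17.1×8.66) = 0.006753 K/W
R_total = 0.2954 K/W
Q = ΔT / R_total = 162 / 0.2954

Q ≈ 548 W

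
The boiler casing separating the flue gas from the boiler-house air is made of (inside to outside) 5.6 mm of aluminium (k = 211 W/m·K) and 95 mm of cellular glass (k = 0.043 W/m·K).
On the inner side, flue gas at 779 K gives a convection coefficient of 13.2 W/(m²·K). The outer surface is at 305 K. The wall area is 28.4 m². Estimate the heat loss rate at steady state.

Q ≈ 5890 W

Treating each layer as a thermal resistance in series:
R_inner film = 1/(h_i·A) = 1/(13.2×28.4) = 0.002668 K/W
R_aluminium = L/(kA) = 0.0056/(211×28.4) = 9.345×10^-7 K/W
R_cellular glass = L/(kA) = 0.095/(0.043×28.4) = 0.07779 K/W
R_total = 0.08046 K/W
Q = ΔT / R_total = 474 / 0.08046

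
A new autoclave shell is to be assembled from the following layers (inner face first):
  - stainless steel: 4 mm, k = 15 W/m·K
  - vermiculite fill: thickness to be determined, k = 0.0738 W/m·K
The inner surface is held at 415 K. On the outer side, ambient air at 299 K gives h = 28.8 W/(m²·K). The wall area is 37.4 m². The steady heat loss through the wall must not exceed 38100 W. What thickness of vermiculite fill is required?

Treating each layer as a thermal resistance in series:
R_stainless steel = L/(kA) = 0.004/(15×37.4) = 7.13×10^-6 K/W
R_outer film = 1/(h_o·A) = 1/(28.8×37.4) = 9.284×10^-4 K/W
Sum of the known resistances R_other = 9.355×10^-4 K/W
Required total resistance R_tot = ΔT/Q_allow = 116/38100 = 0.003045 K/W
R_vermiculite fill = R_tot − R_other = 0.002109 K/W
L = R·k·A = 0.002109×0.0738×37.4

L ≈ 5.82 mm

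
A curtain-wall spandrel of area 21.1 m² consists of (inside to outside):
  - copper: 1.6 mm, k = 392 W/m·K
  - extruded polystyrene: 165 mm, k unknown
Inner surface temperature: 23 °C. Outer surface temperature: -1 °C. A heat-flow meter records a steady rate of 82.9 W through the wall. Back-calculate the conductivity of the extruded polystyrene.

Treating each layer as a thermal resistance in series:
R_copper = L/(kA) = 0.0016/(392×21.1) = 1.934×10^-7 K/W
Sum of known resistances R_other = 1.934×10^-7 K/W
Total R = ΔT/Q = 24/82.9 = 0.2895 K/W
R_extruded polystyrene = R_total − R_other = 0.2895 K/W
k = L/(R·A) = 0.165/(0.2895×21.1)

k ≈ 0.027 W/(m·K)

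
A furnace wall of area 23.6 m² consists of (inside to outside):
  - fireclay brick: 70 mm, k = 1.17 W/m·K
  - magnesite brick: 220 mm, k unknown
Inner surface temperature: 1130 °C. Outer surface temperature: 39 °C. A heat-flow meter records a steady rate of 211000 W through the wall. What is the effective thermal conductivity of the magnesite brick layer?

k ≈ 3.54 W/(m·K)

Treating each layer as a thermal resistance in series:
R_fireclay brick = L/(kA) = 0.07/(1.17×23.6) = 0.002535 K/W
Sum of known resistances R_other = 0.002535 K/W
Total R = ΔT/Q = 1091/211000 = 0.005171 K/W
R_magnesite brick = R_total − R_other = 0.002635 K/W
k = L/(R·A) = 0.22/(0.002635×23.6)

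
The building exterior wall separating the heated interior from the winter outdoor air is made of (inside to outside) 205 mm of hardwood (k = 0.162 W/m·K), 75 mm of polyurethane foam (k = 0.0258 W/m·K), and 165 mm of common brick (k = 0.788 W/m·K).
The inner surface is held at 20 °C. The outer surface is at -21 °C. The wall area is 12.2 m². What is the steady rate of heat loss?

Treating each layer as a thermal resistance in series:
R_hardwood = L/(kA) = 0.205/(0.162×12.2) = 0.1037 K/W
R_polyurethane foam = L/(kA) = 0.075/(0.0258×12.2) = 0.2383 K/W
R_common brick = L/(kA) = 0.165/(0.788×12.2) = 0.01716 K/W
R_total = 0.3592 K/W
Q = ΔT / R_total = 41 / 0.3592

Q ≈ 114 W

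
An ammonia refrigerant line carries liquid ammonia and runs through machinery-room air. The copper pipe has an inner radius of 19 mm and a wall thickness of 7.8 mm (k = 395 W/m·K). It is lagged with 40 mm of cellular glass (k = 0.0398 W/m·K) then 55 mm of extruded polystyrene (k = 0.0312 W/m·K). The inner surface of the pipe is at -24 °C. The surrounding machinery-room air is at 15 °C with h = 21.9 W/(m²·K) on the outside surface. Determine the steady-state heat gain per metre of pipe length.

q′ ≈ 5.76 W/m

Treating each annulus and film as a series resistance:
R_copper pipe wall = ln(26.8/19)/(2π×395×1) = 1.386×10^-4 K/W
R_cellular glass = ln(66.8/26.8)/(2π×0.0398×1) = 3.652 K/W
R_extruded polystyrene = ln(121.8/66.8)/(2π×0.0312×1) = 3.064 K/W
R_outer film = 1/(h_o·2πr_oL) = 1/(21.9×2π×0.1218×1) = 0.05967 K/W
R_total = 6.776 K/W
Q = ΔT/R_total = 39/6.776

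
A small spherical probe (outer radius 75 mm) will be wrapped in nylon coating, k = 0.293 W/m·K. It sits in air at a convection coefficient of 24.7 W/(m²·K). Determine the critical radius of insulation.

r_cr ≈ 23.7 mm

For a sphere r_cr = 2k/h = 2×0.293/24.7
r_cr = 23.7 mm; since the bare radius (75 mm) is above r_cr, any added insulation will reduce heat loss.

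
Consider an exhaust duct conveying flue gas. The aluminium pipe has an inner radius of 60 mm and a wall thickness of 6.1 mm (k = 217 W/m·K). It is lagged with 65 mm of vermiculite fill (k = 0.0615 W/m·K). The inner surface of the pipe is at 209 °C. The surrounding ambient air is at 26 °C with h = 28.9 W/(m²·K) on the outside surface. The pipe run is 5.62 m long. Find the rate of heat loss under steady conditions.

Q ≈ 567 W

For a radial system each layer contributes R = ln(r_out/r_in)/(2πkL); films add R = 1/(hA).
R_aluminium pipe wall = ln(66.1/60)/(2π×217×5.62) = 1.264×10^-5 K/W
R_vermiculite fill = ln(131.1/66.1)/(2π×0.0615×5.62) = 0.3153 K/W
R_outer film = 1/(h_o·2πr_oL) = 1/(28.9×2π×0.1311×5.62) = 0.007475 K/W
R_total = 0.3228 K/W
Q = ΔT/R_total = 183/0.3228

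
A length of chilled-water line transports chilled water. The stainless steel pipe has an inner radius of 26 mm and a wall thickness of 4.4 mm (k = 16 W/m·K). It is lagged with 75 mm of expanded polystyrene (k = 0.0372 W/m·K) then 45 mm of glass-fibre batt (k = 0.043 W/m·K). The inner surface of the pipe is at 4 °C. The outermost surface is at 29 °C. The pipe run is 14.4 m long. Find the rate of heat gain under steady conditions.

Radial resistances (cylindrical: R_cond = ln(r_o/r_i)/(2πkL), R_conv = 1/(h·2πrL)):
R_stainless steel pipe wall = ln(30.4/26)/(2π×16×14.4) = 1.08×10^-4 K/W
R_expanded polystyrene = ln(105.4/30.4)/(2π×0.0372×14.4) = 0.3694 K/W
R_glass-fibre batt = ln(150.4/105.4)/(2π×0.043×14.4) = 0.09138 K/W
R_total = 0.4609 K/W
Q = ΔT/R_total = 25/0.4609

Q ≈ 54.2 W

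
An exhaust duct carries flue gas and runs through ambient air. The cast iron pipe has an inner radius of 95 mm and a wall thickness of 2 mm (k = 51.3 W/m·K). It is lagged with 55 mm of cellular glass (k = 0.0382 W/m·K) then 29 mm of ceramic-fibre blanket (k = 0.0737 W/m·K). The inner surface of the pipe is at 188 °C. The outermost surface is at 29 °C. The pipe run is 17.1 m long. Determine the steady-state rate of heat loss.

Treating each annulus and film as a series resistance:
R_cast iron pipe wall = ln(97/95)/(2π×51.3×17.1) = 3.78×10^-6 K/W
R_cellular glass = ln(152/97)/(2π×0.0382×17.1) = 0.1094 K/W
R_ceramic-fibre blanket = ln(181/152)/(2π×0.0737×17.1) = 0.02205 K/W
R_total = 0.1315 K/W
Q = ΔT/R_total = 159/0.1315

Q ≈ 1210 W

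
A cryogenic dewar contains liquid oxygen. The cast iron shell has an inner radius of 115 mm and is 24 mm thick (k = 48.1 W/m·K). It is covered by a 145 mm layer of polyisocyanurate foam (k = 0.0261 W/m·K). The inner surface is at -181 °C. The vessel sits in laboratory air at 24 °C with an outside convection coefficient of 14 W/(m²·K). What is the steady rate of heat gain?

Radial (spherical) resistances in series:
R_cast iron shell = (1/0.115 − 1/0.139)/(4π×48.1) = 0.002484 K/W
R_polyisocyanurate foam = (1/0.139 − 1/0.284)/(4π×0.0261) = 11.2 K/W
R_outer film = 1/(h·4πr_o²) = 1/(14×4π×0.284²) = 0.07047 K/W
R_total = 11.27 K/W
Q = ΔT/R_total = 205/11.27

Q ≈ 18.2 W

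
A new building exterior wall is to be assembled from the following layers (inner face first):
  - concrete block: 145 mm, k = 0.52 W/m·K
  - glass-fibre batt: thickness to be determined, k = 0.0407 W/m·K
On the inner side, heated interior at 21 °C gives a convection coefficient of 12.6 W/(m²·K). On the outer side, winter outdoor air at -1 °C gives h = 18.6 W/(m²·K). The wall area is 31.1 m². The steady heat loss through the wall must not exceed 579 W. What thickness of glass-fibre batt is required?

Using the resistance-network approach (series):
R_inner film = 1/(h_i·A) = 1/(12.6×31.1) = 0.002552 K/W
R_concrete block = L/(kA) = 0.145/(0.52×31.1) = 0.008966 K/W
R_outer film = 1/(h_o·A) = 1/(18.6×31.1) = 0.001729 K/W
Sum of the known resistances R_other = 0.01325 K/W
Required total resistance R_tot = ΔT/Q_allow = 22/579 = 0.038 K/W
R_glass-fibre batt = R_tot − R_other = 0.02475 K/W
L = R·k·A = 0.02475×0.0407×31.1

L ≈ 31.3 mm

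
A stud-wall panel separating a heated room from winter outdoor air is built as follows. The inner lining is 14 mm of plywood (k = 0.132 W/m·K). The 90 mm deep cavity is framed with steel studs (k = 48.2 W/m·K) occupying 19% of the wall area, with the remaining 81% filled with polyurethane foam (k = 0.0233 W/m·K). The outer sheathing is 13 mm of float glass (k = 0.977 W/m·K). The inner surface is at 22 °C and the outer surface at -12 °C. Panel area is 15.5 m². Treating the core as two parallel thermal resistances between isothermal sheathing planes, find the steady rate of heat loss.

Sheathing layers in series; stud and cavity paths in parallel between them.
R_inner = 0.014/(0.132×15.5) = 0.006843 K/W
R_stud  = 0.09/(48.2×0.19×15.5) = 6.34×10^-4 K/W
R_cav   = 0.09/(0.0233×0.81×15.5) = 0.3077 K/W
1/R_core = 1/R_stud + 1/R_cav → R_core = 6.327×10^-4 K/W
R_outer = 0.013/(0.977×15.5) = 8.585×10^-4 K/W
R_total = 0.008334 K/W
Q = ΔT/R_total = 34/0.008334

Q ≈ 4080 W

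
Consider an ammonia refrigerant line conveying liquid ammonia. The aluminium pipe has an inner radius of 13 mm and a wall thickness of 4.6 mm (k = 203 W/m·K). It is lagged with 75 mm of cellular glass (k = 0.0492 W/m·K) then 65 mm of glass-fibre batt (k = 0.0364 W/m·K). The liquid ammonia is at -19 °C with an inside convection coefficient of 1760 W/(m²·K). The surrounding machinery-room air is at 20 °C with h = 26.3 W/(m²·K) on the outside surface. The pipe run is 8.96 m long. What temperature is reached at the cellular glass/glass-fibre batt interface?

T ≈ 8.09 °C

Per-layer cylindrical resistances, series-summed:
R_inner film = 1/(h_i·2πr₁L) = 1/(1760×2π×0.013×8.96) = 7.763×10^-4 K/W
R_aluminium pipe wall = ln(17.6/13)/(2π×203×8.96) = 2.651×10^-5 K/W
R_cellular glass = ln(92.6/17.6)/(2π×0.0492×8.96) = 0.5995 K/W
R_glass-fibre batt = ln(157.6/92.6)/(2π×0.0364×8.96) = 0.2595 K/W
R_outer film = 1/(h_o·2πr_oL) = 1/(26.3×2π×0.1576×8.96) = 0.004285 K/W
R_total = 0.864 K/W
Q = ΔT/R_total = 39/0.864
Q = 45.1 W
T_interface = T_inner + Q·ΣR(inner→interface) = -19 + 45.1×0.6003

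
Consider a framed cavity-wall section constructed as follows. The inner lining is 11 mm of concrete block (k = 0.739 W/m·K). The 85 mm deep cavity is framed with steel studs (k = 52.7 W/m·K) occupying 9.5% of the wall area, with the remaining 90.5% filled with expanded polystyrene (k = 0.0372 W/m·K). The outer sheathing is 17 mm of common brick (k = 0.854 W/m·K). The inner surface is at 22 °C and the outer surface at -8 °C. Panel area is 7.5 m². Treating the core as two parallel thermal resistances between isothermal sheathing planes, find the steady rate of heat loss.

Q ≈ 4360 W

Sheathing layers in series; stud and cavity paths in parallel between them.
R_inner = 0.011/(0.739×7.5) = 0.001985 K/W
R_stud  = 0.085/(52.7×0.095×7.5) = 0.002264 K/W
R_cav   = 0.085/(0.0372×0.905×7.5) = 0.3366 K/W
1/R_core = 1/R_stud + 1/R_cav → R_core = 0.002249 K/W
R_outer = 0.017/(0.854×7.5) = 0.002654 K/W
R_total = 0.006887 K/W
Q = ΔT/R_total = 30/0.006887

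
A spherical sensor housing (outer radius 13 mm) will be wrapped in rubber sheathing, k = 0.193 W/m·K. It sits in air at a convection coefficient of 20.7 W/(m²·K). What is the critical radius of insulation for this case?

r_cr ≈ 18.6 mm

For a sphere r_cr = 2k/h = 2×0.193/20.7
r_cr = 18.6 mm; since the bare radius (13 mm) is below r_cr, adding a thin layer of insulation will *increase* heat loss.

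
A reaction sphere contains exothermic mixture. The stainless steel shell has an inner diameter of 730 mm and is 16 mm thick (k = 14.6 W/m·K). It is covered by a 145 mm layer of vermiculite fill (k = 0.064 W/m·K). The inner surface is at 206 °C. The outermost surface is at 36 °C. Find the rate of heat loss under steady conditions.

Q ≈ 189 W

For a spherical shell R = (1/r₁ − 1/r₂)/(4πk); film R = 1/(h·4πr²). In series:
R_stainless steel shell = (1/0.365 − 1/0.381)/(4π×14.6) = 6.271×10^-4 K/W
R_vermiculite fill = (1/0.381 − 1/0.526)/(4π×0.064) = 0.8996 K/W
R_total = 0.9003 K/W
Q = ΔT/R_total = 170/0.9003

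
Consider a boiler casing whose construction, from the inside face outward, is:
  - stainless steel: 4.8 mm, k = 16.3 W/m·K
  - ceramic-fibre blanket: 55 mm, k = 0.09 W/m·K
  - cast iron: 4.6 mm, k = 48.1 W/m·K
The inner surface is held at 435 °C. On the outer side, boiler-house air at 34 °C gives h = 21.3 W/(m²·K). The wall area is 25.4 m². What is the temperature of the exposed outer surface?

Model the wall as resistances in series:
R_stainless steel = L/(kA) = 0.0048/(16.3×25.4) = 1.159×10^-5 K/W
R_ceramic-fibre blanket = L/(kA) = 0.055/(0.09×25.4) = 0.02406 K/W
R_cast iron = L/(kA) = 0.0046/(48.1×25.4) = 3.765×10^-6 K/W
R_outer film = 1/(h_o·A) = 1/(21.3×25.4) = 0.001848 K/W
R_total = 0.02592 K/W;  Q = ΔT/R_total = 401/0.02592 = 15470 W
T_interface = T_inner − Q·ΣR(inner→interface) = 435 − 15500×0.02407

T ≈ 62.6 °C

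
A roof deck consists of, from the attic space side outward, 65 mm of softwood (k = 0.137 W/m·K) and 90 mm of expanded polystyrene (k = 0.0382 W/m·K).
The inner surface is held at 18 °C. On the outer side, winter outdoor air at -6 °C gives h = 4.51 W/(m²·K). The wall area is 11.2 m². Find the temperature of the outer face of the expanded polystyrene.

T ≈ -4.26 °C

Model the wall as resistances in series:
R_softwood = L/(kA) = 0.065/(0.137×11.2) = 0.04236 K/W
R_expanded polystyrene = L/(kA) = 0.09/(0.0382×11.2) = 0.2104 K/W
R_outer film = 1/(h_o·A) = 1/(4.51×11.2) = 0.0198 K/W
R_total = 0.2725 K/W;  Q = ΔT/R_total = 24/0.2725 = 88.07 W
T_interface = T_inner − Q·ΣR(inner→interface) = 18 − 88.1×0.2527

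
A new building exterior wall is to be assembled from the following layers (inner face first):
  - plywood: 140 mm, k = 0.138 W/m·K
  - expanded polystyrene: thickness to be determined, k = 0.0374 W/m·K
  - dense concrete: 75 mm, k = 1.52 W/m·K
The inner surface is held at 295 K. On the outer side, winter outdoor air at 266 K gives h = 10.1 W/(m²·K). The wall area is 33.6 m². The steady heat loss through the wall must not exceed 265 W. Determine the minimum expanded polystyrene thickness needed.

L ≈ 94 mm

Using the resistance-network approach (series):
R_plywood = L/(kA) = 0.14/(0.138×33.6) = 0.03019 K/W
R_dense concrete = L/(kA) = 0.075/(1.52×33.6) = 0.001469 K/W
R_outer film = 1/(h_o·A) = 1/(10.1×33.6) = 0.002947 K/W
Sum of the known resistances R_other = 0.03461 K/W
Required total resistance R_tot = ΔT/Q_allow = 29/265 = 0.1094 K/W
R_expanded polystyrene = R_tot − R_other = 0.07483 K/W
L = R·k·A = 0.07483×0.0374×33.6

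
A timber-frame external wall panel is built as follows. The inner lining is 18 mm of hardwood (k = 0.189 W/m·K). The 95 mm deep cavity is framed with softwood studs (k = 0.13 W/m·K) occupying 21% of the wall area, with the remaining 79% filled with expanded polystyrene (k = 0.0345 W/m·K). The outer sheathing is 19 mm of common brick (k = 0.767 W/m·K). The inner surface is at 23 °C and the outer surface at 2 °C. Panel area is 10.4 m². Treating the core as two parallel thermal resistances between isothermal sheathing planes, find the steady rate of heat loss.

Q ≈ 117 W

Sheathing layers in series; stud and cavity paths in parallel between them.
R_inner = 0.018/(0.189×10.4) = 0.009158 K/W
R_stud  = 0.095/(0.13×0.21×10.4) = 0.3346 K/W
R_cav   = 0.095/(0.0345×0.79×10.4) = 0.3352 K/W
1/R_core = 1/R_stud + 1/R_cav → R_core = 0.1674 K/W
R_outer = 0.019/(0.767×10.4) = 0.002382 K/W
R_total = 0.179 K/W
Q = ΔT/R_total = 21/0.179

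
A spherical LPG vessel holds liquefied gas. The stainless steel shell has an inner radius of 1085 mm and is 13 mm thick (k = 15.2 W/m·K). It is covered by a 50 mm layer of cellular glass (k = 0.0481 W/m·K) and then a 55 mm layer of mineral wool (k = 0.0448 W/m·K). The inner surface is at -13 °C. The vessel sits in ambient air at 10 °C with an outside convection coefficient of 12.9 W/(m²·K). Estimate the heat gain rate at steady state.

Q ≈ 163 W

Spherical conduction: R = (1/r_in − 1/r_out)/(4πk) per layer; series-sum.
R_stainless steel shell = (1/1.085 − 1/1.098)/(4π×15.2) = 5.713×10^-5 K/W
R_cellular glass = (1/1.098 − 1/1.148)/(4π×0.0481) = 0.06563 K/W
R_mineral wool = (1/1.148 − 1/1.203)/(4π×0.0448) = 0.07074 K/W
R_outer film = 1/(h·4πr_o²) = 1/(12.9×4π×1.203²) = 0.004263 K/W
R_total = 0.1407 K/W
Q = ΔT/R_total = 23/0.1407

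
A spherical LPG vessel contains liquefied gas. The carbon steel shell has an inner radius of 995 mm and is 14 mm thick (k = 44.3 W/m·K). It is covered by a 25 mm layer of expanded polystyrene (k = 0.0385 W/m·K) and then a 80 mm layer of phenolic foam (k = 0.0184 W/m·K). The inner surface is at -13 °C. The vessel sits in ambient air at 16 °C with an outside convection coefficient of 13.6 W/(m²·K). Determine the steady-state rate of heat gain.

Spherical conduction: R = (1/r_in − 1/r_out)/(4πk) per layer; series-sum.
R_carbon steel shell = (1/0.995 − 1/1.009)/(4π×44.3) = 2.505×10^-5 K/W
R_expanded polystyrene = (1/1.009 − 1/1.034)/(4π×0.0385) = 0.04953 K/W
R_phenolic foam = (1/1.034 − 1/1.114)/(4π×0.0184) = 0.3004 K/W
R_outer film = 1/(h·4πr_o²) = 1/(13.6×4π×1.114²) = 0.004715 K/W
R_total = 0.3546 K/W
Q = ΔT/R_total = 29/0.3546

Q ≈ 81.8 W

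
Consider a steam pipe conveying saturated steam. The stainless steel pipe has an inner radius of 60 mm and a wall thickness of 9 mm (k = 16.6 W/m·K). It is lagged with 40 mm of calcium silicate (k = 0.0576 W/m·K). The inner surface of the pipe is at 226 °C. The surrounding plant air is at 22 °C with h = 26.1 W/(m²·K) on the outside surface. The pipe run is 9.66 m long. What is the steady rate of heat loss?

Radial resistances (cylindrical: R_cond = ln(r_o/r_i)/(2πkL), R_conv = 1/(h·2πrL)):
R_stainless steel pipe wall = ln(69/60)/(2π×16.6×9.66) = 1.387×10^-4 K/W
R_calcium silicate = ln(109/69)/(2π×0.0576×9.66) = 0.1308 K/W
R_outer film = 1/(h_o·2πr_oL) = 1/(26.1×2π×0.109×9.66) = 0.005791 K/W
R_total = 0.1367 K/W
Q = ΔT/R_total = 204/0.1367

Q ≈ 1490 W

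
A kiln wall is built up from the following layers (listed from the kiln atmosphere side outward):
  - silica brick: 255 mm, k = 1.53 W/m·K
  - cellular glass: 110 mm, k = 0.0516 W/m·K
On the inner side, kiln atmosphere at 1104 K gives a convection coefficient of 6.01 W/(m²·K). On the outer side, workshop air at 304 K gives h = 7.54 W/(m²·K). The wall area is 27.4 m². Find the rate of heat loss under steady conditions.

Q ≈ 8440 W

Series thermal resistances:
R_inner film = 1/(h_i·A) = 1/(6.01×27.4) = 0.006073 K/W
R_silica brick = L/(kA) = 0.255/(1.53×27.4) = 0.006083 K/W
R_cellular glass = L/(kA) = 0.11/(0.0516×27.4) = 0.0778 K/W
R_outer film = 1/(h_o·A) = 1/(7.54×27.4) = 0.00484 K/W
R_total = 0.0948 K/W
Q = ΔT / R_total = 800 / 0.0948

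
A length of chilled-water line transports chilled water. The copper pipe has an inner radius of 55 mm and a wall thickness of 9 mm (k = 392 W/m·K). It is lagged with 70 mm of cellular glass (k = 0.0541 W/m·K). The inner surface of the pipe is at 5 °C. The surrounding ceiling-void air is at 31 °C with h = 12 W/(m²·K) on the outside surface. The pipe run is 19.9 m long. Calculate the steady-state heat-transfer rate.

Q ≈ 228 W

Radial resistances (cylindrical: R_cond = ln(r_o/r_i)/(2πkL), R_conv = 1/(h·2πrL)):
R_copper pipe wall = ln(64/55)/(2π×392×19.9) = 3.092×10^-6 K/W
R_cellular glass = ln(134/64)/(2π×0.0541×19.9) = 0.1092 K/W
R_outer film = 1/(h_o·2πr_oL) = 1/(12×2π×0.134×19.9) = 0.004974 K/W
R_total = 0.1142 K/W
Q = ΔT/R_total = 26/0.1142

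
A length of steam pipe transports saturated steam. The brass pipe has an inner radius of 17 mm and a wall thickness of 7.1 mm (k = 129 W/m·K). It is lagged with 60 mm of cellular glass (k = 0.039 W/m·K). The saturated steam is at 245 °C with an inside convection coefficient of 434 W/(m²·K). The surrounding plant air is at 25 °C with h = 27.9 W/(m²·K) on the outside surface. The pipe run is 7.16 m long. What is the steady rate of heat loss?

Q ≈ 304 W

Radial resistances (cylindrical: R_cond = ln(r_o/r_i)/(2πkL), R_conv = 1/(h·2πrL)):
R_inner film = 1/(h_i·2πr₁L) = 1/(434×2π×0.017×7.16) = 0.003013 K/W
R_brass pipe wall = ln(24.1/17)/(2π×129×7.16) = 6.014×10^-5 K/W
R_cellular glass = ln(84.1/24.1)/(2π×0.039×7.16) = 0.7123 K/W
R_outer film = 1/(h_o·2πr_oL) = 1/(27.9×2π×0.0841×7.16) = 0.009473 K/W
R_total = 0.7249 K/W
Q = ΔT/R_total = 220/0.7249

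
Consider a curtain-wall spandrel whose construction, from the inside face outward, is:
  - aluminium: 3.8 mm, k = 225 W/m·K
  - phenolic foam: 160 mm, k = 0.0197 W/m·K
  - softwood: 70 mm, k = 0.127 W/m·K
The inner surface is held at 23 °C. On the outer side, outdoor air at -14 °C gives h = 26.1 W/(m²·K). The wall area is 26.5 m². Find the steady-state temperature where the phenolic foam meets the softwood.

T ≈ -11.5 °C

Thermal resistances in series:
R_aluminium = L/(kA) = 0.0038/(225×26.5) = 6.373×10^-7 K/W
R_phenolic foam = L/(kA) = 0.16/(0.0197×26.5) = 0.3065 K/W
R_softwood = L/(kA) = 0.07/(0.127×26.5) = 0.0208 K/W
R_outer film = 1/(h_o·A) = 1/(26.1×26.5) = 0.001446 K/W
R_total = 0.3287 K/W;  Q = ΔT/R_total = 37/0.3287 = 112.6 W
T_interface = T_inner − Q·ΣR(inner→interface) = 23 − 113×0.3065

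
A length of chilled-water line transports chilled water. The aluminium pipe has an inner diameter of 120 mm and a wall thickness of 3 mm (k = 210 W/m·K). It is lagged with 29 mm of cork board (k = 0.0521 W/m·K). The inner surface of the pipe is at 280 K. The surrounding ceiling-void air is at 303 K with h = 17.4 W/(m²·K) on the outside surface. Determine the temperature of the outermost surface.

Radial resistances (cylindrical: R_cond = ln(r_o/r_i)/(2πkL), R_conv = 1/(h·2πrL)):
R_aluminium pipe wall = ln(63/60)/(2π×210×1) = 3.698×10^-5 K/W
R_cork board = ln(92/63)/(2π×0.0521×1) = 1.157 K/W
R_outer film = 1/(h_o·2πr_oL) = 1/(17.4×2π×0.092×1) = 0.09942 K/W
R_total = 1.256 K/W
Q = ΔT/R_total = 23/1.256
Q = 18.3 W/m
T_interface = T_inner + Q·ΣR(inner→interface) = 280 + 18.3×1.157

T ≈ 301 K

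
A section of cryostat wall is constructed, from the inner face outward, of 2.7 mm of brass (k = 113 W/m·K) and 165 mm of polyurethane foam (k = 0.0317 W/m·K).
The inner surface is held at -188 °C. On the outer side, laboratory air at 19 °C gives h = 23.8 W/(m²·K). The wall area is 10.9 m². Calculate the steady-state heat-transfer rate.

Q ≈ 430 W

Series thermal resistances:
R_brass = L/(kA) = 0.0027/(113×10.9) = 2.192×10^-6 K/W
R_polyurethane foam = L/(kA) = 0.165/(0.0317×10.9) = 0.4775 K/W
R_outer film = 1/(h_o·A) = 1/(23.8×10.9) = 0.003855 K/W
R_total = 0.4814 K/W
Q = ΔT / R_total = 207 / 0.4814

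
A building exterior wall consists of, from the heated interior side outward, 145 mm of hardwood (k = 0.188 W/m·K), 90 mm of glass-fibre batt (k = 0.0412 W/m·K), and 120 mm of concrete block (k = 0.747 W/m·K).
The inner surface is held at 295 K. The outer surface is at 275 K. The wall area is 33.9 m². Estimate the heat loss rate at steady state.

Q ≈ 218 W

Series thermal resistances:
R_hardwood = L/(kA) = 0.145/(0.188×33.9) = 0.02275 K/W
R_glass-fibre batt = L/(kA) = 0.09/(0.0412×33.9) = 0.06444 K/W
R_concrete block = L/(kA) = 0.12/(0.747×33.9) = 0.004739 K/W
R_total = 0.09193 K/W
Q = ΔT / R_total = 20 / 0.09193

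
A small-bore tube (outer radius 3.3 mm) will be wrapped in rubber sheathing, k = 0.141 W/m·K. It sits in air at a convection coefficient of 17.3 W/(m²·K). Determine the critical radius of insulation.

For a cylinder r_cr = k/h = 0.141/17.3
r_cr = 8.15 mm; since the bare radius (3.3 mm) is below r_cr, adding a thin layer of insulation will *increase* heat loss.

r_cr ≈ 8.15 mm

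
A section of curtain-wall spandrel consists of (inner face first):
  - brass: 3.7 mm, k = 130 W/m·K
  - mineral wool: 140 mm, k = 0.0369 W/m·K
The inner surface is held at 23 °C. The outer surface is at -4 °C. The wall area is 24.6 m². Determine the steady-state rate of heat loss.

Thermal resistances in series:
R_brass = L/(kA) = 0.0037/(130×24.6) = 1.157×10^-6 K/W
R_mineral wool = L/(kA) = 0.14/(0.0369×24.6) = 0.1542 K/W
R_total = 0.1542 K/W
Q = ΔT / R_total = 27 / 0.1542

Q ≈ 175 W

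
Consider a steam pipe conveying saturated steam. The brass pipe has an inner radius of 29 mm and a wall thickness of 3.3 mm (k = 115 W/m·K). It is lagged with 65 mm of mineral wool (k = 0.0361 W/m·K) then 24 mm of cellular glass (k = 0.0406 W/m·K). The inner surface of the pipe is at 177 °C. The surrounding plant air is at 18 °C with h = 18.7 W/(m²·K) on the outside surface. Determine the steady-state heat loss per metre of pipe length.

q′ ≈ 27.4 W/m

Cylindrical conduction, so R = ln(r₂/r₁)/(2πkL) per layer, in series:
R_brass pipe wall = ln(32.3/29)/(2π×115×1) = 1.492×10^-4 K/W
R_mineral wool = ln(97.3/32.3)/(2π×0.0361×1) = 4.862 K/W
R_cellular glass = ln(121.3/97.3)/(2π×0.0406×1) = 0.8642 K/W
R_outer film = 1/(h_o·2πr_oL) = 1/(18.7×2π×0.1213×1) = 0.07016 K/W
R_total = 5.796 K/W
Q = ΔT/R_total = 159/5.796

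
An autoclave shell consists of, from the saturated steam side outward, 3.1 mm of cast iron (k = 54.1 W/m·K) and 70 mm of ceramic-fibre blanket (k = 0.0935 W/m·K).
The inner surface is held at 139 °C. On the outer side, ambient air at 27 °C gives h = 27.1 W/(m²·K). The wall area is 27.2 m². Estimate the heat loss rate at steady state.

Q ≈ 3880 W

Thermal resistances in series:
R_cast iron = L/(kA) = 0.0031/(54.1×27.2) = 2.107×10^-6 K/W
R_ceramic-fibre blanket = L/(kA) = 0.07/(0.0935×27.2) = 0.02752 K/W
R_outer film = 1/(h_o·A) = 1/(27.1×27.2) = 0.001357 K/W
R_total = 0.02888 K/W
Q = ΔT / R_total = 112 / 0.02888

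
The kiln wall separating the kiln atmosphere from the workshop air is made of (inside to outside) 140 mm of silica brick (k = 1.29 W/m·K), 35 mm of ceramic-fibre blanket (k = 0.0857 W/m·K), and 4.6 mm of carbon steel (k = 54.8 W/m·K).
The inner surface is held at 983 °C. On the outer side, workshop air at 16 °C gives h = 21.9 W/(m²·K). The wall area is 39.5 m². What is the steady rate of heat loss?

Model the wall as resistances in series:
R_silica brick = L/(kA) = 0.14/(1.29×39.5) = 0.002748 K/W
R_ceramic-fibre blanket = L/(kA) = 0.035/(0.0857×39.5) = 0.01034 K/W
R_carbon steel = L/(kA) = 0.0046/(54.8×39.5) = 2.125×10^-6 K/W
R_outer film = 1/(h_o·A) = 1/(21.9×39.5) = 0.001156 K/W
R_total = 0.01424 K/W
Q = ΔT / R_total = 967 / 0.01424

Q ≈ 67900 W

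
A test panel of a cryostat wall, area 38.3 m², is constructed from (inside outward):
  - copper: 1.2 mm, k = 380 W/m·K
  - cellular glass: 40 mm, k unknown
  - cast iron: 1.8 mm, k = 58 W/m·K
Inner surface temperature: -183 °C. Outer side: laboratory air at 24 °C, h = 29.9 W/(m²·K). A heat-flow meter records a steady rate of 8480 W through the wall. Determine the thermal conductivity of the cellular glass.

Treating each layer as a thermal resistance in series:
R_copper = L/(kA) = 0.0012/(380×38.3) = 8.245×10^-8 K/W
R_cast iron = L/(kA) = 0.0018/(58×38.3) = 8.103×10^-7 K/W
R_outer film = 1/(h_o·A) = 1/(29.9×38.3) = 8.732×10^-4 K/W
Sum of known resistances R_other = 8.741×10^-4 K/W
Total R = ΔT/Q = 207/8480 = 0.02441 K/W
R_cellular glass = R_total − R_other = 0.02354 K/W
k = L/(R·A) = 0.04/(0.02354×38.3)

k ≈ 0.0444 W/(m·K)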